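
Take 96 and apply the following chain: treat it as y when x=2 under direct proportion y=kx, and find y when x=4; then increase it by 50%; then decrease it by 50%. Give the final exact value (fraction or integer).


Start with 96.
Step 1: Direct prop: k = (96)/2; new y = k*4 = 96*4/2 = 192
Step 2: Increase by 50%: 192 * 150/100 = 288
Step 3: Decrease by 50%: 288 * 50/100 = 144
Final result = 144

144


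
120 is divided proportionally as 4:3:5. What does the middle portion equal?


Ratio = 4:3:5
Total parts = 4 + 3 + 5 = 12
Value per part = 120 / 12 = 10
First share = 4 * 10 = 40
Middle share = 3 * 10 = 30
Third share = 5 * 10 = 50

30


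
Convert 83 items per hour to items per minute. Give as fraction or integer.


Converting from per hour to per minute
Rate = 83 items per hour
Divide by 60: 83/60
= 83/60 items per minute

83/60


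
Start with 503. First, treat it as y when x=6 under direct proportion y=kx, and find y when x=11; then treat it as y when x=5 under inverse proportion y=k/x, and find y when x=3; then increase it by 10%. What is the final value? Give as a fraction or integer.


Start with 503.
Step 1: Direct prop: k = (503)/6; new y = k*11 = 503*11/6 = 5533/6
Step 2: Inverse prop: k = (5533/6)*5; new y = k/3 = 5533/6*5/3 = 27665/18
Step 3: Increase by 10%: 27665/18 * 110/100 = 60863/36
Final result = 60863/36

60863/36


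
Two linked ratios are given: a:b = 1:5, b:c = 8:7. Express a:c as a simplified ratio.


Given a:b = 1:5 and b:c = 8:7
Make b consistent. Multiply first ratio by 8: a:b = 8:40
Multiply second ratio by 5: b:c = 40:35
Now b = 40 in both, so a:b:c = 8:40:35
Therefore a:c = 8:35
Simplify by GCD: a:c = 8:35

8:35


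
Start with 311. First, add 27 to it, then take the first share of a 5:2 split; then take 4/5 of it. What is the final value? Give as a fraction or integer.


Start with 311.
Step 1: Add 27: 311+27=338; split 5:2 first = 338*5/7 = 1690/7
Step 2: Take 4/5: 1690/7 * 4/5 = 1352/7
Final result = 1352/7

1352/7


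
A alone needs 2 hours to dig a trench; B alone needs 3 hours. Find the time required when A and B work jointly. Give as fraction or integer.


Rate of A = 1/2 job per hour
Rate of B = 1/3 job per hour
Combined rate = 1/2 + 1/3
Find common denominator: (3 + 2)/(2*3) = 5/6
Combined rate = 5/6 job per hour
Time together = 1 / (5/6) = 6/5 hours

6/5


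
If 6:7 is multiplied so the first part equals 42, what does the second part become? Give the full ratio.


Original ratio: 6:7
First term target: 42
Scale factor = 42 / 6 = 7
Multiply second term: 7 * 7 = 49
Equivalent ratio = 42:49

42:49


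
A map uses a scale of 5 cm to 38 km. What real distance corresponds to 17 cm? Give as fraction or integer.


Map scale: 5 cm = 38 km
Measured distance on map = 17 cm
Set up proportion: 17 * 38 / 5
= 646 / 5
= 646/5 km

646/5


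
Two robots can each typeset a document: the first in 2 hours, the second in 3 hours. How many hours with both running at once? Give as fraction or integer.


Rate of A = 1/2 job per hour
Rate of B = 1/3 job per hour
Combined rate = 1/2 + 1/3
Find common denominator: (3 + 2)/(2*3) = 5/6
Combined rate = 5/6 job per hour
Time together = 1 / (5/6) = 6/5 hours

6/5


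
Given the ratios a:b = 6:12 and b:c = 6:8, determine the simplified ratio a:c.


Given a:b = 6:12 and b:c = 6:8
Make b consistent. Multiply first ratio by 6: a:b = 36:72
Multiply second ratio by 12: b:c = 72:96
Now b = 72 in both, so a:b:c = 36:72:96
Therefore a:c = 36:96
Simplify by GCD: a:c = 3:8

3:8


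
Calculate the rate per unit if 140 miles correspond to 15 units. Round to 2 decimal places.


Total miles = 140
Number of units = 15
Unit rate = 140 / 15
= 9.33 miles per unit

9.33


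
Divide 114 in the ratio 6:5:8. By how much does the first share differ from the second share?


Total parts = 6 + 5 + 8 = 19
Value per part = 114 / 19 = 6
Shares: 6*6=36, 5*6=30, 8*6=48
First share = 36, second share = 30
Difference = |36 - 30| = 6

6


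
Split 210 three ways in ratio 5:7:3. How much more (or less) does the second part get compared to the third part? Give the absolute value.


Total parts = 5 + 7 + 3 = 15
Value per part = 210 / 15 = 14
Shares: 5*14=70, 7*14=98, 3*14=42
Second share = 98, third share = 42
Difference = |98 - 42| = 56

56


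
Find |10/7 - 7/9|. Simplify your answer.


Simplify: 10/7 = 10/7 and 7/9 = 7/9
Find common denominator: LCD = 63
Convert: 90/63 and 49/63
Difference = |90 - 49|/63 = 41/63
Simplified = 41/63

41/63


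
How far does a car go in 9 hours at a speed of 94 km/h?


Using distance = speed * time
Speed = 94 km/h
Time = 9 hours
Distance = 94 * 9
= 846 km

846


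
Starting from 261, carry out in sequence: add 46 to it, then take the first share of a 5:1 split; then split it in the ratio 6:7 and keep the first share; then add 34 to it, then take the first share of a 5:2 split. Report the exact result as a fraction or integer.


Start with 261.
Step 1: Add 46: 261+46=307; split 5:1 first = 307*5/6 = 1535/6
Step 2: Split 6:7, first share = 1535/6 * 6/13 = 1535/13
Step 3: Add 34: 1535/13+34=1977/13; split 5:2 first = 1977/13*5/7 = 9885/91
Final result = 9885/91

9885/91


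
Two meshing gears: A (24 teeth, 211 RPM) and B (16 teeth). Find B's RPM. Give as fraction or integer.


Gear ratio: teeth_A * RPM_A = teeth_B * RPM_B
24 * 211 = 16 * RPM_B
5064 = 16 * RPM_B
RPM_B = 5064 / 16
RPM_B = 633/2

633/2


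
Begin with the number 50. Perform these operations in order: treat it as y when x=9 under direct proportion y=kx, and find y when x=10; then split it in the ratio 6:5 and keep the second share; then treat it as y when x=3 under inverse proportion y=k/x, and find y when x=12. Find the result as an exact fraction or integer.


Start with 50.
Step 1: Direct prop: k = (50)/9; new y = k*10 = 50*10/9 = 500/9
Step 2: Split 6:5, second share = 500/9 * 5/11 = 2500/99
Step 3: Inverse prop: k = (2500/99)*3; new y = k/12 = 2500/99*3/12 = 625/99
Final result = 625/99

625/99


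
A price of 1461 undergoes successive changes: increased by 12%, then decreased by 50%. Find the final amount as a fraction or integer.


Start: 1461
Step 1: increase by 12% => multiply by 112/100
  1461 * 112/100 = 40908/25
Step 2: decrease by 50% => multiply by 50/100
  40908/25 * 50/100 = 20454/25
Final value = 20454/25

20454/25


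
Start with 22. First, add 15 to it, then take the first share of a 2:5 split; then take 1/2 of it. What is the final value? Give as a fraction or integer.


Start with 22.
Step 1: Add 15: 22+15=37; split 2:5 first = 37*2/7 = 74/7
Step 2: Take 1/2: 74/7 * 1/2 = 37/7
Final result = 37/7

37/7


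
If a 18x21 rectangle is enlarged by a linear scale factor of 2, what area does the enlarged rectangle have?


Original dimensions: 18 x 21
Enlargement factor = 2
New width = 18 * 2 = 36
New height = 21 * 2 = 42
New area = 36 * 42 = 1512

1512


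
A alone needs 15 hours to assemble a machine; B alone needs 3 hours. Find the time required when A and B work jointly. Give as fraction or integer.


Rate of A = 1/15 job per hour
Rate of B = 1/3 job per hour
Combined rate = 1/15 + 1/3
Find common denominator: (3 + 15)/(15*3) = 18/45
Combined rate = 2/5 job per hour
Time together = 1 / (2/5) = 5/2 hours

5/2


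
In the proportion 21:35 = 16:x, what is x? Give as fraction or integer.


Setting up: 21/35 = 16/x
Cross multiply: 21 * x = 35 * 16
21x = 560
x = 560/21
x = 80/3

80/3


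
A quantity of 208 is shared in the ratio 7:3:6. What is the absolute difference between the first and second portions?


Total parts = 7 + 3 + 6 = 16
Value per part = 208 / 16 = 13
Shares: 7*13=91, 3*13=39, 6*13=78
First share = 91, second share = 39
Difference = |91 - 39| = 52

52


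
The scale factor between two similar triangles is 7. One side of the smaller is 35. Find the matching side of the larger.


Similar triangles have proportional sides
Scale factor = 7
Smaller side = 35
Corresponding larger side = 35 * 7
= 245

245


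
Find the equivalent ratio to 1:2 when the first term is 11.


Original ratio: 1:2
First term target: 11
Scale factor = 11 / 1 = 11
Multiply second term: 2 * 11 = 22
Equivalent ratio = 11:22

11:22


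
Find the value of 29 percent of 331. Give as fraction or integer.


Compute 29% of 331
Convert percentage: 29% = 29/100
Multiply: 331 * 29/100
= 9599/100
= 9599/100

9599/100


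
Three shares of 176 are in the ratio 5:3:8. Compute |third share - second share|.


Total parts = 5 + 3 + 8 = 16
Value per part = 176 / 16 = 11
Shares: 5*11=55, 3*11=33, 8*11=88
Third share = 88, second share = 33
Difference = |88 - 33| = 55

55


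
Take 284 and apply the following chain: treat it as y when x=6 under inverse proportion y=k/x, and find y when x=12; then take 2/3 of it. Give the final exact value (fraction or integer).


Start with 284.
Step 1: Inverse prop: k = (284)*6; new y = k/12 = 284*6/12 = 142
Step 2: Take 2/3: 142 * 2/3 = 284/3
Final result = 284/3

284/3


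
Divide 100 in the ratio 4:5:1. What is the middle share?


Ratio = 4:5:1
Total parts = 4 + 5 + 1 = 10
Value per part = 100 / 10 = 10
First share = 4 * 10 = 40
Middle share = 5 * 10 = 50
Third share = 1 * 10 = 10

50


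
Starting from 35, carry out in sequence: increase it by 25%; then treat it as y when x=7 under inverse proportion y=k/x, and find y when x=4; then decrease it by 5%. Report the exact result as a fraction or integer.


Start with 35.
Step 1: Increase by 25%: 35 * 125/100 = 175/4
Step 2: Inverse prop: k = (175/4)*7; new y = k/4 = 175/4*7/4 = 1225/16
Step 3: Decrease by 5%: 1225/16 * 95/100 = 4655/64
Final result = 4655/64

4655/64


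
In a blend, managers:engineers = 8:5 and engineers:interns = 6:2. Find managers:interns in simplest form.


Given a:b = 8:5 and b:c = 6:2
Make b consistent. Multiply first ratio by 6: a:b = 48:30
Multiply second ratio by 5: b:c = 30:10
Now b = 30 in both, so a:b:c = 48:30:10
Therefore a:c = 48:10
Simplify by GCD: a:c = 24:5

24:5


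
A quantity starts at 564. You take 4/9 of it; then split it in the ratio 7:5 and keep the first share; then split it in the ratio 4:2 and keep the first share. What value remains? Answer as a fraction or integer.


Start with 564.
Step 1: Take 4/9: 564 * 4/9 = 752/3
Step 2: Split 7:5, first share = 752/3 * 7/12 = 1316/9
Step 3: Split 4:2, first share = 1316/9 * 4/6 = 2632/27
Final result = 2632/27

2632/27


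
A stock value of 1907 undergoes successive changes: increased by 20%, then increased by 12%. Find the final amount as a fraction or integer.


Start: 1907
Step 1: increase by 20% => multiply by 120/100
  1907 * 120/100 = 11442/5
Step 2: increase by 12% => multiply by 112/100
  11442/5 * 112/100 = 320376/125
Final value = 320376/125

320376/125


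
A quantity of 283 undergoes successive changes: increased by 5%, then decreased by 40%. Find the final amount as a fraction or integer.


Start: 283
Step 1: increase by 5% => multiply by 105/100
  283 * 105/100 = 5943/20
Step 2: decrease by 40% => multiply by 60/100
  5943/20 * 60/100 = 17829/100
Final value = 17829/100

17829/100


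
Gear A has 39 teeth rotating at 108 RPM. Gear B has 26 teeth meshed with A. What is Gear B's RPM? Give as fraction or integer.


Gear ratio: teeth_A * RPM_A = teeth_B * RPM_B
39 * 108 = 26 * RPM_B
4212 = 26 * RPM_B
RPM_B = 4212 / 26
RPM_B = 162

162


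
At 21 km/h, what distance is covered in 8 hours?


Using distance = speed * time
Speed = 21 km/h
Time = 8 hours
Distance = 21 * 8
= 168 km

168


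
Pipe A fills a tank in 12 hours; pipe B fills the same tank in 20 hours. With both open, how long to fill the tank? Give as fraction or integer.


Rate of A = 1/12 job per hour
Rate of B = 1/20 job per hour
Combined rate = 1/12 + 1/20
Find common denominator: (20 + 12)/(12*20) = 32/240
Combined rate = 2/15 job per hour
Time together = 1 / (2/15) = 15/2 hours

15/2


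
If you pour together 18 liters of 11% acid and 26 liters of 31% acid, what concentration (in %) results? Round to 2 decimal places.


Solute in mixture 1 = 11% of 18 L = 18*11/100 = 99/50 L
Solute in mixture 2 = 31% of 26 L = 26*31/100 = 403/50 L
Total solute = 99/50 + 403/50 = 251/25 L
Total volume = 18 + 26 = 44 L
Final concentration = 251/25/44 * 100 = 22.82%

22.82


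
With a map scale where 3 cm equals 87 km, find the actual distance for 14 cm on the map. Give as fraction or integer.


Map scale: 3 cm = 87 km
Measured distance on map = 14 cm
Set up proportion: 14 * 87 / 3
= 1218 / 3
= 406 km

406


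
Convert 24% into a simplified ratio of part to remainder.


Part = 24%, Remainder = 76%
Ratio = 24:76
GCD(24, 76) = 4
Simplify: 6:19 = 6:19

6:19


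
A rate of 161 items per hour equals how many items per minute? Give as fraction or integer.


Converting from per hour to per minute
Rate = 161 items per hour
Divide by 60: 161/60
= 161/60 items per minute

161/60


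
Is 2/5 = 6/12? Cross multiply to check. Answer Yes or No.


Cross multiply to check 2/5 = 6/12
Left cross product: 2 * 12 = 24
Right cross product: 5 * 6 = 30
24 != 30
Not equal, so proportions differ => No

No


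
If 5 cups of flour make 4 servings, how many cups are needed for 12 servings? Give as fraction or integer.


Original: 5 cups for 4 servings
Target servings = 12
Scaling factor = 12/4
New amount = 5 * 12/4
= 60/4
= 15 cups

15


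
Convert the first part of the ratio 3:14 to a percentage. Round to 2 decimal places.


Total parts = 3 + 14 = 17
First part fraction = 3/17
Percentage = (3/17) * 100
= 0.176471 * 100
= 17.65%

17.65


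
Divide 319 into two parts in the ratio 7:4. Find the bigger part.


Total parts = 7 + 4 = 11
Value per part = 319 / 11 = 29
First share = 7 * 29 = 203
Second share = 4 * 29 = 116
Larger share = 203

203


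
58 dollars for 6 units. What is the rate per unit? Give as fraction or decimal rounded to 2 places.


Total dollars = 58
Number of units = 6
Unit rate = 58 / 6
= 9.67 dollars per unit

9.67


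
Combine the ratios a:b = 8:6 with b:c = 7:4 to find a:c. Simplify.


Given a:b = 8:6 and b:c = 7:4
Make b consistent. Multiply first ratio by 7: a:b = 56:42
Multiply second ratio by 6: b:c = 42:24
Now b = 42 in both, so a:b:c = 56:42:24
Therefore a:c = 56:24
Simplify by GCD: a:c = 7:3

7:3


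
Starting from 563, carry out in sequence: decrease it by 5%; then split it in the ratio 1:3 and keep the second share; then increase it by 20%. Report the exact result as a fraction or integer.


Start with 563.
Step 1: Decrease by 5%: 563 * 95/100 = 10697/20
Step 2: Split 1:3, second share = 10697/20 * 3/4 = 32091/80
Step 3: Increase by 20%: 32091/80 * 120/100 = 96273/200
Final result = 96273/200

96273/200


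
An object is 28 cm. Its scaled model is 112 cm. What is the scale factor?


Original length = 28 cm
Scaled length = 112 cm
Scale factor = 112 / 28
= 4

4


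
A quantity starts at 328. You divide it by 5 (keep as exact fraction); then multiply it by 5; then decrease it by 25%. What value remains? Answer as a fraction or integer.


Start with 328.
Step 1: Divide by 5: 328 / 5 = 328/5
Step 2: Multiply by 5: 328/5 * 5 = 328
Step 3: Decrease by 25%: 328 * 75/100 = 246
Final result = 246

246


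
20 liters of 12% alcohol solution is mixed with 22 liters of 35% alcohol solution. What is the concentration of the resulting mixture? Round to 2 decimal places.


Solute in mixture 1 = 12% of 20 L = 20*12/100 = 12/5 L
Solute in mixture 2 = 35% of 22 L = 22*35/100 = 77/10 L
Total solute = 12/5 + 77/10 = 101/10 L
Total volume = 20 + 22 = 42 L
Final concentration = 101/10/42 * 100 = 24.05%

24.05


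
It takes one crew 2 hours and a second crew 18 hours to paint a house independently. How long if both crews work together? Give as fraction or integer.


Rate of A = 1/2 job per hour
Rate of B = 1/18 job per hour
Combined rate = 1/2 + 1/18
Find common denominator: (18 + 2)/(2*18) = 20/36
Combined rate = 5/9 job per hour
Time together = 1 / (5/9) = 9/5 hours

9/5


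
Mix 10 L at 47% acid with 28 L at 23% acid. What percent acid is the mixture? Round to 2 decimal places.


Solute in mixture 1 = 47% of 10 L = 10*47/100 = 47/10 L
Solute in mixture 2 = 23% of 28 L = 28*23/100 = 161/25 L
Total solute = 47/10 + 161/25 = 557/50 L
Total volume = 10 + 28 = 38 L
Final concentration = 557/50/38 * 100 = 29.32%

29.32


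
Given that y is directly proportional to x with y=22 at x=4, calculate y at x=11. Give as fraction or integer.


Direct proportion: y = kx
Find k: k = 22/4 = 11/2
Compute y at x=11: y = 11/2 * 11
y = 121/2

121/2


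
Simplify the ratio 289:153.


Find GCD(289, 153)
GCD = 17
Divide both by 17: 289/17 = 17, 153/17 = 9
Simplified ratio = 17:9

17:9


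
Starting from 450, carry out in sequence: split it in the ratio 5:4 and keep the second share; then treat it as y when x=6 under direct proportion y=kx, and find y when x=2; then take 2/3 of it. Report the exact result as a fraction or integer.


Start with 450.
Step 1: Split 5:4, second share = 450 * 4/9 = 200
Step 2: Direct prop: k = (200)/6; new y = k*2 = 200*2/6 = 200/3
Step 3: Take 2/3: 200/3 * 2/3 = 400/9
Final result = 400/9

400/9


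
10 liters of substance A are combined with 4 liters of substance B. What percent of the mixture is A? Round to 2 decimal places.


Volume of A = 10 L
Volume of B = 4 L
Total volume = 10 + 4 = 14 L
Percentage of A = (10/14) * 100
= 71.43%

71.43


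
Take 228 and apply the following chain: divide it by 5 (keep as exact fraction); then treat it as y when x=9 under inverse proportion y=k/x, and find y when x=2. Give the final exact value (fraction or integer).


Start with 228.
Step 1: Divide by 5: 228 / 5 = 228/5
Step 2: Inverse prop: k = (228/5)*9; new y = k/2 = 228/5*9/2 = 1026/5
Final result = 1026/5

1026/5


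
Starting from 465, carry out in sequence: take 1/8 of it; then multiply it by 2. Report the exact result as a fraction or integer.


Start with 465.
Step 1: Take 1/8: 465 * 1/8 = 465/8
Step 2: Multiply by 2: 465/8 * 2 = 465/4
Final result = 465/4

465/4


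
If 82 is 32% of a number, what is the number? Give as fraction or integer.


Given: 82 is 32% of the whole
Set up: 82 = 32/100 * whole
whole = 82 * 100 / 32
whole = 8200 / 32
whole = 1025/4

1025/4


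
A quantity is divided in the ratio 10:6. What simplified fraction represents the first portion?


Total parts = 10 + 6 = 16
First part fraction = 10/16
Simplify: 10/16 = 5/8

5/8


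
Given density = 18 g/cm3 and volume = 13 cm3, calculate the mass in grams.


Using mass = density * volume
Density = 18 g/cm3
Volume = 13 cm3
Mass = 18 * 13
= 234 g

234


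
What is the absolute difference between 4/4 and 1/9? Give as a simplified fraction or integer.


Simplify: 4/4 = 1 and 1/9 = 1/9
Find common denominator: LCD = 9
Convert: 9/9 and 1/9
Difference = |9 - 1|/9 = 8/9
Simplified = 8/9

8/9


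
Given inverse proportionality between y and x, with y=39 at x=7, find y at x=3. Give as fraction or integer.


Inverse proportion: y = k/x
Find k: k = 7 * 39 = 273
Compute y at x=3: y = 273/3
y = 91

91


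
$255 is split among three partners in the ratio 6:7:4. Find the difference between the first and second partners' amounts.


Total parts = 6 + 7 + 4 = 17
Value per part = 255 / 17 = 15
Shares: 6*15=90, 7*15=105, 4*15=60
First share = 90, second share = 105
Difference = |90 - 105| = 15

15


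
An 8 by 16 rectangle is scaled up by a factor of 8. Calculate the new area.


Original dimensions: 8 x 16
Enlargement factor = 8
New width = 8 * 8 = 64
New height = 16 * 8 = 128
New area = 64 * 128 = 8192

8192


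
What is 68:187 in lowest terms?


Find GCD(68, 187)
GCD = 17
Divide both by 17: 68/17 = 4, 187/17 = 11
Simplified ratio = 4:11

4:11


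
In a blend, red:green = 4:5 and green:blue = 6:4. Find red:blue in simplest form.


Given a:b = 4:5 and b:c = 6:4
Make b consistent. Multiply first ratio by 6: a:b = 24:30
Multiply second ratio by 5: b:c = 30:20
Now b = 30 in both, so a:b:c = 24:30:20
Therefore a:c = 24:20
Simplify by GCD: a:c = 6:5

6:5


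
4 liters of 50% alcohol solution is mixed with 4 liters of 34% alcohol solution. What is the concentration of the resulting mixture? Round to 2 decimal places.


Solute in mixture 1 = 50% of 4 L = 4*50/100 = 2 L
Solute in mixture 2 = 34% of 4 L = 4*34/100 = 34/25 L
Total solute = 2 + 34/25 = 84/25 L
Total volume = 4 + 4 = 8 L
Final concentration = 84/25/8 * 100 = 42.00%

42.00


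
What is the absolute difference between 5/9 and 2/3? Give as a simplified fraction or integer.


Simplify: 5/9 = 5/9 and 2/3 = 2/3
Find common denominator: LCD = 9
Convert: 5/9 and 6/9
Difference = |5 - 6|/9 = 1/9
Simplified = 1/9

1/9


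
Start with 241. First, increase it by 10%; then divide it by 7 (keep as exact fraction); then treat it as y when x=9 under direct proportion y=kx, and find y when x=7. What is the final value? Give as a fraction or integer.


Start with 241.
Step 1: Increase by 10%: 241 * 110/100 = 2651/10
Step 2: Divide by 7: 2651/10 / 7 = 2651/70
Step 3: Direct prop: k = (2651/70)/9; new y = k*7 = 2651/70*7/9 = 2651/90
Final result = 2651/90

2651/90


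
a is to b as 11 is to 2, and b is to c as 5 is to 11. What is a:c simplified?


Given a:b = 11:2 and b:c = 5:11
Make b consistent. Multiply first ratio by 5: a:b = 55:10
Multiply second ratio by 2: b:c = 10:22
Now b = 10 in both, so a:b:c = 55:10:22
Therefore a:c = 55:22
Simplify by GCD: a:c = 5:2

5:2


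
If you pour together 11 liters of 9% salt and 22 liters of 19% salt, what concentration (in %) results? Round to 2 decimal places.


Solute in mixture 1 = 9% of 11 L = 11*9/100 = 99/100 L
Solute in mixture 2 = 19% of 22 L = 22*19/100 = 209/50 L
Total solute = 99/100 + 209/50 = 517/100 L
Total volume = 11 + 22 = 33 L
Final concentration = 517/100/33 * 100 = 15.67%

15.67


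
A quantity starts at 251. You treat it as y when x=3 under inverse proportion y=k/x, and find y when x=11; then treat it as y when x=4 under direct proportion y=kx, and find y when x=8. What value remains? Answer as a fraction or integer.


Start with 251.
Step 1: Inverse prop: k = (251)*3; new y = k/11 = 251*3/11 = 753/11
Step 2: Direct prop: k = (753/11)/4; new y = k*8 = 753/11*8/4 = 1506/11
Final result = 1506/11

1506/11


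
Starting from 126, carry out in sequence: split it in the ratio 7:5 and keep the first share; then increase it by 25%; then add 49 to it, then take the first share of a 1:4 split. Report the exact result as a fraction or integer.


Start with 126.
Step 1: Split 7:5, first share = 126 * 7/12 = 147/2
Step 2: Increase by 25%: 147/2 * 125/100 = 735/8
Step 3: Add 49: 735/8+49=1127/8; split 1:4 first = 1127/8*1/5 = 1127/40
Final result = 1127/40

1127/40


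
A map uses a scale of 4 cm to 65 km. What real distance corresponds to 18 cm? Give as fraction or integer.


Map scale: 4 cm = 65 km
Measured distance on map = 18 cm
Set up proportion: 18 * 65 / 4
= 1170 / 4
= 585/2 km

585/2


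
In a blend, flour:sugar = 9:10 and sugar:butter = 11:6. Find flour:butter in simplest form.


Given a:b = 9:10 and b:c = 11:6
Make b consistent. Multiply first ratio by 11: a:b = 99:110
Multiply second ratio by 10: b:c = 110:60
Now b = 110 in both, so a:b:c = 99:110:60
Therefore a:c = 99:60
Simplify by GCD: a:c = 33:20

33:20


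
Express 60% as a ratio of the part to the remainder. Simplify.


Part = 60%, Remainder = 40%
Ratio = 60:40
GCD(60, 40) = 20
Simplify: 3:2 = 3:2

3:2


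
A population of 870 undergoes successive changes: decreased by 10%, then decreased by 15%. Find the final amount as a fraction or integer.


Start: 870
Step 1: decrease by 10% => multiply by 90/100
  870 * 90/100 = 783
Step 2: decrease by 15% => multiply by 85/100
  783 * 85/100 = 13311/20
Final value = 13311/20

13311/20


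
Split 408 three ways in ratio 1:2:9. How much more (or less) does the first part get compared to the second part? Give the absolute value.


Total parts = 1 + 2 + 9 = 12
Value per part = 408 / 12 = 34
Shares: 1*34=34, 2*34=68, 9*34=306
First share = 34, second share = 68
Difference = |34 - 68| = 34

34


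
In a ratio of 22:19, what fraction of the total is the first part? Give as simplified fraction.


Total parts = 22 + 19 = 41
First part fraction = 22/41
Simplify: 22/41 = 22/41

22/41


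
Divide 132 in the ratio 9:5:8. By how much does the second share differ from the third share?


Total parts = 9 + 5 + 8 = 22
Value per part = 132 / 22 = 6
Shares: 9*6=54, 5*6=30, 8*6=48
Second share = 30, third share = 48
Difference = |30 - 48| = 18

18


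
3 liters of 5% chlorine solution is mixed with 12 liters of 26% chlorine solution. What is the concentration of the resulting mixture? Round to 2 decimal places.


Solute in mixture 1 = 5% of 3 L = 3*5/100 = 3/20 L
Solute in mixture 2 = 26% of 12 L = 12*26/100 = 78/25 L
Total solute = 3/20 + 78/25 = 327/100 L
Total volume = 3 + 12 = 15 L
Final concentration = 327/100/15 * 100 = 21.80%

21.80


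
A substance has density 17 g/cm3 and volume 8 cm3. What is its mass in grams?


Using mass = density * volume
Density = 17 g/cm3
Volume = 8 cm3
Mass = 17 * 8
= 136 g

136


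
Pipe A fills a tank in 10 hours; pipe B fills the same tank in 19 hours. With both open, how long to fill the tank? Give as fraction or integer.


Rate of A = 1/10 job per hour
Rate of B = 1/19 job per hour
Combined rate = 1/10 + 1/19
Find common denominator: (19 + 10)/(10*19) = 29/190
Combined rate = 29/190 job per hour
Time together = 1 / (29/190) = 190/29 hours

190/29


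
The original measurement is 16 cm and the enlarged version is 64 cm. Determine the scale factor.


Original length = 16 cm
Scaled length = 64 cm
Scale factor = 64 / 16
= 4

4


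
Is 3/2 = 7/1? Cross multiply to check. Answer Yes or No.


Cross multiply to check 3/2 = 7/1
Left cross product: 3 * 1 = 3
Right cross product: 2 * 7 = 14
3 != 14
Not equal, so proportions differ => No

No


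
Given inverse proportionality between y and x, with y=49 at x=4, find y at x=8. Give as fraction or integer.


Inverse proportion: y = k/x
Find k: k = 4 * 49 = 196
Compute y at x=8: y = 196/8
y = 49/2

49/2


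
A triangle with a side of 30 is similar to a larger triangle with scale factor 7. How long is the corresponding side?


Similar triangles have proportional sides
Scale factor = 7
Smaller side = 30
Corresponding larger side = 30 * 7
= 210

210


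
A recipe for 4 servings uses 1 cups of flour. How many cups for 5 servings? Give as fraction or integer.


Original: 1 cups for 4 servings
Target servings = 5
Scaling factor = 5/4
New amount = 1 * 5/4
= 5/4
= 5/4 cups

5/4


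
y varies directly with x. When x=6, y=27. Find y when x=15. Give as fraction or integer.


Direct proportion: y = kx
Find k: k = 27/6 = 9/2
Compute y at x=15: y = 9/2 * 15
y = 135/2

135/2


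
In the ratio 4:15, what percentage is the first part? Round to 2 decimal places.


Total parts = 4 + 15 = 19
First part fraction = 4/19
Percentage = (4/19) * 100
= 0.210526 * 100
= 21.05%

21.05


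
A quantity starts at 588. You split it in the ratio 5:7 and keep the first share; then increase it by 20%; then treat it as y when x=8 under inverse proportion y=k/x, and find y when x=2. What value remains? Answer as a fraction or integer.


Start with 588.
Step 1: Split 5:7, first share = 588 * 5/12 = 245
Step 2: Increase by 20%: 245 * 120/100 = 294
Step 3: Inverse prop: k = (294)*8; new y = k/2 = 294*8/2 = 1176
Final result = 1176

1176


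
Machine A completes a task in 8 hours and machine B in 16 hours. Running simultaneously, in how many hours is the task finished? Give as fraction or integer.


Rate of A = 1/8 job per hour
Rate of B = 1/16 job per hour
Combined rate = 1/8 + 1/16
Find common denominator: (16 + 8)/(8*16) = 24/128
Combined rate = 3/16 job per hour
Time together = 1 / (3/16) = 16/3 hours

16/3


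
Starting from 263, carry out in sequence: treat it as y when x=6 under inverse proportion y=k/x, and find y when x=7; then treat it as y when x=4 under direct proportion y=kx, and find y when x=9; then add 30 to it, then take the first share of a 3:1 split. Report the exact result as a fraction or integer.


Start with 263.
Step 1: Inverse prop: k = (263)*6; new y = k/7 = 263*6/7 = 1578/7
Step 2: Direct prop: k = (1578/7)/4; new y = k*9 = 1578/7*9/4 = 7101/14
Step 3: Add 30: 7101/14+30=7521/14; split 3:1 first = 7521/14*3/4 = 22563/56
Final result = 22563/56

22563/56


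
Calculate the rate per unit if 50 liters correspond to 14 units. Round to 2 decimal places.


Total liters = 50
Number of units = 14
Unit rate = 50 / 14
= 3.57 liters per unit

3.57


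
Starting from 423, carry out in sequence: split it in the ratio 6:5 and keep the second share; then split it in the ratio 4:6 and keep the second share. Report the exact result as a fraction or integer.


Start with 423.
Step 1: Split 6:5, second share = 423 * 5/11 = 2115/11
Step 2: Split 4:6, second share = 2115/11 * 6/10 = 1269/11
Final result = 1269/11

1269/11


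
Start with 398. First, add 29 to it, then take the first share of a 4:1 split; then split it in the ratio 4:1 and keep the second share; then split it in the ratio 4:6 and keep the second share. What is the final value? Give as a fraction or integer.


Start with 398.
Step 1: Add 29: 398+29=427; split 4:1 first = 427*4/5 = 1708/5
Step 2: Split 4:1, second share = 1708/5 * 1/5 = 1708/25
Step 3: Split 4:6, second share = 1708/25 * 6/10 = 5124/125
Final result = 5124/125

5124/125


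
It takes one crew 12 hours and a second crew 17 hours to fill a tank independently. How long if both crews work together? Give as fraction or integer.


Rate of A = 1/12 job per hour
Rate of B = 1/17 job per hour
Combined rate = 1/12 + 1/17
Find common denominator: (17 + 12)/(12*17) = 29/204
Combined rate = 29/204 job per hour
Time together = 1 / (29/204) = 204/29 hours

204/29


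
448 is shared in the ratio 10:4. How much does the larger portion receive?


Total parts = 10 + 4 = 14
Value per part = 448 / 14 = 32
First share = 10 * 32 = 320
Second share = 4 * 32 = 128
Larger share = 320

320


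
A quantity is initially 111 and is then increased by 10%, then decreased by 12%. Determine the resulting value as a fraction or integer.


Start: 111
Step 1: increase by 10% => multiply by 110/100
  111 * 110/100 = 1221/10
Step 2: decrease by 12% => multiply by 88/100
  1221/10 * 88/100 = 13431/125
Final value = 13431/125

13431/125


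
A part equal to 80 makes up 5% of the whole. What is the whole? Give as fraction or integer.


Given: 80 is 5% of the whole
Set up: 80 = 5/100 * whole
whole = 80 * 100 / 5
whole = 8000 / 5
whole = 1600

1600


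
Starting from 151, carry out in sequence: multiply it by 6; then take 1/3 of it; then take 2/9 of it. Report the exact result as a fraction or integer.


Start with 151.
Step 1: Multiply by 6: 151 * 6 = 906
Step 2: Take 1/3: 906 * 1/3 = 302
Step 3: Take 2/9: 302 * 2/9 = 604/9
Final result = 604/9

604/9


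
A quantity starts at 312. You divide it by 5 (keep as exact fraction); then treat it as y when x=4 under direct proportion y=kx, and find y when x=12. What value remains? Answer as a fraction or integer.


Start with 312.
Step 1: Divide by 5: 312 / 5 = 312/5
Step 2: Direct prop: k = (312/5)/4; new y = k*12 = 312/5*12/4 = 936/5
Final result = 936/5

936/5


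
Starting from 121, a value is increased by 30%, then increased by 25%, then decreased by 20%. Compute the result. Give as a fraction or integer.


Start: 121
Step 1: increase by 30% => multiply by 130/100
  121 * 130/100 = 1573/10
Step 2: increase by 25% => multiply by 125/100
  1573/10 * 125/100 = 1573/8
Step 3: decrease by 20% => multiply by 80/100
  1573/8 * 80/100 = 1573/10
Final value = 1573/10

1573/10


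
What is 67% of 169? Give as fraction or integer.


Compute 67% of 169
Convert percentage: 67% = 67/100
Multiply: 169 * 67/100
= 11323/100
= 11323/100

11323/100


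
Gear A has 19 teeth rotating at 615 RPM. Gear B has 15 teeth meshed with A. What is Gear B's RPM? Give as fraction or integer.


Gear ratio: teeth_A * RPM_A = teeth_B * RPM_B
19 * 615 = 15 * RPM_B
11685 = 15 * RPM_B
RPM_B = 11685 / 15
RPM_B = 779

779


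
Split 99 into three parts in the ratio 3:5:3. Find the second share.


Ratio = 3:5:3
Total parts = 3 + 5 + 3 = 11
Value per part = 99 / 11 = 9
First share = 3 * 9 = 27
Middle share = 5 * 9 = 45
Third share = 3 * 9 = 27

45


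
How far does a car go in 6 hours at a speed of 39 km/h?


Using distance = speed * time
Speed = 39 km/h
Time = 6 hours
Distance = 39 * 6
= 234 km

234


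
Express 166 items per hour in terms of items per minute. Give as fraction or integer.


Converting from per hour to per minute
Rate = 166 items per hour
Divide by 60: 166/60
= 83/30 items per minute

83/30


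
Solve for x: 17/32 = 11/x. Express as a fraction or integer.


Setting up: 17/32 = 11/x
Cross multiply: 17 * x = 32 * 11
17x = 352
x = 352/17
x = 352/17

352/17


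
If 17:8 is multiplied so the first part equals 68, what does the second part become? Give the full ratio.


Original ratio: 17:8
First term target: 68
Scale factor = 68 / 17 = 4
Multiply second term: 8 * 4 = 32
Equivalent ratio = 68:32

68:32


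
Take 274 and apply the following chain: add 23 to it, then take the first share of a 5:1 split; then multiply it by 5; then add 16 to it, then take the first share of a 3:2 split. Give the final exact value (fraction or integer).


Start with 274.
Step 1: Add 23: 274+23=297; split 5:1 first = 297*5/6 = 495/2
Step 2: Multiply by 5: 495/2 * 5 = 2475/2
Step 3: Add 16: 2475/2+16=2507/2; split 3:2 first = 2507/2*3/5 = 7521/10
Final result = 7521/10

7521/10


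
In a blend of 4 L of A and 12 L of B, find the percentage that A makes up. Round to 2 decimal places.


Volume of A = 4 L
Volume of B = 12 L
Total volume = 4 + 12 = 16 L
Percentage of A = (4/16) * 100
= 25.00%

25.00


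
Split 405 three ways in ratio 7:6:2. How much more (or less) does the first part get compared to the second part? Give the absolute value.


Total parts = 7 + 6 + 2 = 15
Value per part = 405 / 15 = 27
Shares: 7*27=189, 6*27=162, 2*27=54
First share = 189, second share = 162
Difference = |189 - 162| = 27

27


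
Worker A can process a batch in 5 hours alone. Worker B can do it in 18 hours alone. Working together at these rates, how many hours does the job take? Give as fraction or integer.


Rate of A = 1/5 job per hour
Rate of B = 1/18 job per hour
Combined rate = 1/5 + 1/18
Find common denominator: (18 + 5)/(5*18) = 23/90
Combined rate = 23/90 job per hour
Time together = 1 / (23/90) = 90/23 hours

90/23


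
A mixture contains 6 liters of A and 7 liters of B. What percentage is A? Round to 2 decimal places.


Volume of A = 6 L
Volume of B = 7 L
Total volume = 6 + 7 = 13 L
Percentage of A = (6/13) * 100
= 46.15%

46.15


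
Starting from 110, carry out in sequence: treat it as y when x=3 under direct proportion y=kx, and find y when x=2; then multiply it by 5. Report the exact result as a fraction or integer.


Start with 110.
Step 1: Direct prop: k = (110)/3; new y = k*2 = 110*2/3 = 220/3
Step 2: Multiply by 5: 220/3 * 5 = 1100/3
Final result = 1100/3

1100/3


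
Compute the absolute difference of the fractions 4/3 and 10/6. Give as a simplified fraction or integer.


Simplify: 4/3 = 4/3 and 10/6 = 5/3
Find common denominator: LCD = 3
Convert: 4/3 and 5/3
Difference = |4 - 5|/3 = 1/3
Simplified = 1/3

1/3


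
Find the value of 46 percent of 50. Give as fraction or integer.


Compute 46% of 50
Convert percentage: 46% = 46/100
Multiply: 50 * 46/100
= 2300/100
= 23

23


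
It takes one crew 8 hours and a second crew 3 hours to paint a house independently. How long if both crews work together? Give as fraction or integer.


Rate of A = 1/8 job per hour
Rate of B = 1/3 job per hour
Combined rate = 1/8 + 1/3
Find common denominator: (3 + 8)/(8*3) = 11/24
Combined rate = 11/24 job per hour
Time together = 1 / (11/24) = 24/11 hours

24/11


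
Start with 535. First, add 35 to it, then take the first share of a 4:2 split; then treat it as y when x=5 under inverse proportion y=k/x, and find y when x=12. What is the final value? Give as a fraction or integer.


Start with 535.
Step 1: Add 35: 535+35=570; split 4:2 first = 570*4/6 = 380
Step 2: Inverse prop: k = (380)*5; new y = k/12 = 380*5/12 = 475/3
Final result = 475/3

475/3


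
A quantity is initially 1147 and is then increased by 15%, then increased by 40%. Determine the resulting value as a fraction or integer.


Start: 1147
Step 1: increase by 15% => multiply by 115/100
  1147 * 115/100 = 26381/20
Step 2: increase by 40% => multiply by 140/100
  26381/20 * 140/100 = 184667/100
Final value = 184667/100

184667/100


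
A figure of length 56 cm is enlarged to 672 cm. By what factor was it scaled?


Original length = 56 cm
Scaled length = 672 cm
Scale factor = 672 / 56
= 12

12


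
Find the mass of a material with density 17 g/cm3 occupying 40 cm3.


Using mass = density * volume
Density = 17 g/cm3
Volume = 40 cm3
Mass = 17 * 40
= 680 g

680


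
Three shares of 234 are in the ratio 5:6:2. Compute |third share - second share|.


Total parts = 5 + 6 + 2 = 13
Value per part = 234 / 13 = 18
Shares: 5*18=90, 6*18=108, 2*18=36
Third share = 36, second share = 108
Difference = |36 - 108| = 72

72


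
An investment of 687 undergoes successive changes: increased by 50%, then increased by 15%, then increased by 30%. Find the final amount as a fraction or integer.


Start: 687
Step 1: increase by 50% => multiply by 150/100
  687 * 150/100 = 2061/2
Step 2: increase by 15% => multiply by 115/100
  2061/2 * 115/100 = 47403/40
Step 3: increase by 30% => multiply by 130/100
  47403/40 * 130/100 = 616239/400
Final value = 616239/400

616239/400


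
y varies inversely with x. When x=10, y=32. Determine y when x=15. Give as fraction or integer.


Inverse proportion: y = k/x
Find k: k = 10 * 32 = 320
Compute y at x=15: y = 320/15
y = 64/3

64/3


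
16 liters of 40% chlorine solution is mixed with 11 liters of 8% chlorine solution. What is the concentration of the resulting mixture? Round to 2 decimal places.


Solute in mixture 1 = 40% of 16 L = 16*40/100 = 32/5 L
Solute in mixture 2 = 8% of 11 L = 11*8/100 = 22/25 L
Total solute = 32/5 + 22/25 = 182/25 L
Total volume = 16 + 11 = 27 L
Final concentration = 182/25/27 * 100 = 26.96%

26.96


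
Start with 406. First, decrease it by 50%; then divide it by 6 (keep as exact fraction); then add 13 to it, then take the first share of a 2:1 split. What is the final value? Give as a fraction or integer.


Start with 406.
Step 1: Decrease by 50%: 406 * 50/100 = 203
Step 2: Divide by 6: 203 / 6 = 203/6
Step 3: Add 13: 203/6+13=281/6; split 2:1 first = 281/6*2/3 = 281/9
Final result = 281/9

281/9


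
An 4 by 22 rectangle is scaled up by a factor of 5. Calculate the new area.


Original dimensions: 4 x 22
Enlargement factor = 5
New width = 4 * 5 = 20
New height = 22 * 5 = 110
New area = 20 * 110 = 2200

2200


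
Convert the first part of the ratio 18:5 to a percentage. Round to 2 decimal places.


Total parts = 18 + 5 = 23
First part fraction = 18/23
Percentage = (18/23) * 100
= 0.782609 * 100
= 78.26%

78.26


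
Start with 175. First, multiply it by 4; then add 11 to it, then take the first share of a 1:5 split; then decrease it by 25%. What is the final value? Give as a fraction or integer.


Start with 175.
Step 1: Multiply by 4: 175 * 4 = 700
Step 2: Add 11: 700+11=711; split 1:5 first = 711*1/6 = 237/2
Step 3: Decrease by 25%: 237/2 * 75/100 = 711/8
Final result = 711/8

711/8


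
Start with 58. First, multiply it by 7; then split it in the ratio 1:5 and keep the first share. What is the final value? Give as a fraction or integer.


Start with 58.
Step 1: Multiply by 7: 58 * 7 = 406
Step 2: Split 1:5, first share = 406 * 1/6 = 203/3
Final result = 203/3

203/3
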